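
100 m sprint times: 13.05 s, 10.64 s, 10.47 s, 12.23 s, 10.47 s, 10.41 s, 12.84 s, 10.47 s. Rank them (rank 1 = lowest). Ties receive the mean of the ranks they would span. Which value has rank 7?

Sorted (ascending): 10.41, 10.47, 10.47, 10.47, 10.64, 12.23, 12.84, 13.05
The 3 values of 10.47 occupy positions 2–4 → average rank 3.
Rank 7 → value 12.84.

12.84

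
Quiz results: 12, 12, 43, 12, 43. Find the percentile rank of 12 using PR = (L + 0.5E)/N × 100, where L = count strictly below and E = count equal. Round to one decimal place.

N = 5.
Strictly below 12: 0. Equal to 12: 3.
PR = (0 + 0.5·3)/5 × 100 = 30.0

30.0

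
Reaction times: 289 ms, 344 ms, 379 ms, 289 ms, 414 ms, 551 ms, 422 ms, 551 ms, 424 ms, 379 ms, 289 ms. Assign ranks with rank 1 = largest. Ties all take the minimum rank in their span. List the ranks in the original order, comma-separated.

9, 8, 6, 9, 5, 1, 4, 1, 3, 6, 9

Sorted (descending): 551, 551, 424, 422, 414, 379, 379, 344, 289, 289, 289
The 2 values of 551 occupy positions 1–2 → each gets rank 1.
The 2 values of 379 occupy positions 6–7 → each gets rank 6.
The 3 values of 289 occupy positions 9–11 → each gets rank 9.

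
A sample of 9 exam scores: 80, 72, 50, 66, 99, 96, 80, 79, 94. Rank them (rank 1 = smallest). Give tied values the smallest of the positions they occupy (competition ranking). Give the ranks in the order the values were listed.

Sorted (ascending): 50, 66, 72, 79, 80, 80, 94, 96, 99
The 2 values of 80 occupy positions 5–6 → each gets rank 5.

5, 3, 1, 2, 9, 8, 5, 4, 7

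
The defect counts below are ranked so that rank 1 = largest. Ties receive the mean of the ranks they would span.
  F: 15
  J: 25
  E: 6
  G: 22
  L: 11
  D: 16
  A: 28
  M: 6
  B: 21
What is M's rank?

Sorted (descending): 28, 25, 22, 21, 16, 15, 11, 6, 6
The 2 values of 6 occupy positions 8–9 → average rank (8+9)/2 = 8.5.
M has value 6 → rank 8.5.

8.5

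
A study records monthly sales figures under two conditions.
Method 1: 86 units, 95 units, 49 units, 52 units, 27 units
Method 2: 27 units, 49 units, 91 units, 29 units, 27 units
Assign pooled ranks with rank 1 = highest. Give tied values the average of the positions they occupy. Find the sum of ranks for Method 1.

Sorted (descending): 95, 91, 86, 52, 49, 49, 29, 27, 27, 27
The 2 values of 49 occupy positions 5–6 → average rank (5+6)/2 = 5.5.
The 3 values of 27 occupy positions 8–10 → average rank 9.
Method 1 values → pooled ranks: 86→3, 95→1, 49→5.5, 52→4, 27→9
Rank sum = 3 + 1 + 5.5 + 4 + 9 = 22.5

22.5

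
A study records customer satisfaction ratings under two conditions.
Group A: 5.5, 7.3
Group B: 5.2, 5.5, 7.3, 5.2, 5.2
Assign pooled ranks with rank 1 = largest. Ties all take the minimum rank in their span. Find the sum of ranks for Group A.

4

Sorted (descending): 7.3, 7.3, 5.5, 5.5, 5.2, 5.2, 5.2
The 2 values of 7.3 occupy positions 1–2 → each gets rank 1.
The 2 values of 5.5 occupy positions 3–4 → each gets rank 3.
The 3 values of 5.2 occupy positions 5–7 → each gets rank 5.
Group A values → pooled ranks: 5.5→3, 7.3→1
Rank sum = 3 + 1 = 4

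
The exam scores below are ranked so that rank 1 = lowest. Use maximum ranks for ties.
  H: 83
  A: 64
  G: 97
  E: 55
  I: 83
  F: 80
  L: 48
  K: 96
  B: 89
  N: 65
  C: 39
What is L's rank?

Sorted (ascending): 39, 48, 55, 64, 65, 80, 83, 83, 89, 96, 97
The 2 values of 83 occupy positions 7–8 → each gets rank 8.
L has value 48 → rank 2.

2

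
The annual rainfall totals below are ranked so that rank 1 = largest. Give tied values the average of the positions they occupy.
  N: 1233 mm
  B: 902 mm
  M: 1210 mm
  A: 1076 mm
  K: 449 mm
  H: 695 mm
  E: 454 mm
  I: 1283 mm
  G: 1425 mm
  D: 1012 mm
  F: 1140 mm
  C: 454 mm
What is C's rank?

10.5

Sorted (descending): 1425, 1283, 1233, 1210, 1140, 1076, 1012, 902, 695, 454, 454, 449
The 2 values of 454 occupy positions 10–11 → average rank (10+11)/2 = 10.5.
C has value 454 mm → rank 10.5.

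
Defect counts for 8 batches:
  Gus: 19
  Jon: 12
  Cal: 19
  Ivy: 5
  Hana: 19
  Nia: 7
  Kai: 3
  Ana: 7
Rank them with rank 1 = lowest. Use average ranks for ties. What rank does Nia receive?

Sorted (ascending): 3, 5, 7, 7, 12, 19, 19, 19
The 2 values of 7 occupy positions 3–4 → average rank (3+4)/2 = 3.5.
The 3 values of 19 occupy positions 6–8 → average rank 7.
Nia has value 7 → rank 3.5.

3.5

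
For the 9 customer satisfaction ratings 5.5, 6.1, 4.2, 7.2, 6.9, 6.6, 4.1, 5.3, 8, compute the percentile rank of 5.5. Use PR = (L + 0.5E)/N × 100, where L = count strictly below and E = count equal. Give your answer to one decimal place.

38.9

N = 9.
Strictly below 5.5: 3. Equal to 5.5: 1.
PR = (3 + 0.5·1)/9 × 100 = 38.9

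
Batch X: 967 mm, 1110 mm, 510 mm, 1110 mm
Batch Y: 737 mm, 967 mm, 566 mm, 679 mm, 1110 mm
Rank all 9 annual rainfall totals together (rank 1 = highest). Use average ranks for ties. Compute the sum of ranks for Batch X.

17.5

Sorted (descending): 1110, 1110, 1110, 967, 967, 737, 679, 566, 510
The 3 values of 1110 occupy positions 1–3 → average rank 2.
The 2 values of 967 occupy positions 4–5 → average rank (4+5)/2 = 4.5.
Batch X values → pooled ranks: 967→4.5, 1110→2, 510→9, 1110→2
Rank sum = 4.5 + 2 + 9 + 2 = 17.5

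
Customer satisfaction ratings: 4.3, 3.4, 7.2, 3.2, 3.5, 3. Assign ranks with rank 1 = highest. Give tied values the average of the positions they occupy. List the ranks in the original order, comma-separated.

Sorted (descending): 7.2, 4.3, 3.5, 3.4, 3.2, 3
No ties — each value takes its position as its rank.

2, 4, 1, 5, 3, 6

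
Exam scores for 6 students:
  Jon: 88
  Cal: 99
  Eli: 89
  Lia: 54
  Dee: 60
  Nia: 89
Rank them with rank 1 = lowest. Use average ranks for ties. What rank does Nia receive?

Sorted (ascending): 54, 60, 88, 89, 89, 99
The 2 values of 89 occupy positions 4–5 → average rank (4+5)/2 = 4.5.
Nia has value 89 → rank 4.5.

4.5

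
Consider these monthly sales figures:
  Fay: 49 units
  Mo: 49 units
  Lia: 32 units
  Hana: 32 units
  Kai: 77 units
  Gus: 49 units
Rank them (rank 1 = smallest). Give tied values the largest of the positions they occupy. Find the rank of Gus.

5

Sorted (ascending): 32, 32, 49, 49, 49, 77
The 2 values of 32 occupy positions 1–2 → each gets rank 2.
The 3 values of 49 occupy positions 3–5 → each gets rank 5.
Gus has value 49 units → rank 5.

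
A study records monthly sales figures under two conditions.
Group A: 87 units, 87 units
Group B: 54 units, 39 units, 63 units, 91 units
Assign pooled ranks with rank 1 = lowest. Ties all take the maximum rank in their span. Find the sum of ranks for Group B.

Sorted (ascending): 39, 54, 63, 87, 87, 91
The 2 values of 87 occupy positions 4–5 → each gets rank 5.
Group B values → pooled ranks: 54→2, 39→1, 63→3, 91→6
Rank sum = 2 + 1 + 3 + 6 = 12

12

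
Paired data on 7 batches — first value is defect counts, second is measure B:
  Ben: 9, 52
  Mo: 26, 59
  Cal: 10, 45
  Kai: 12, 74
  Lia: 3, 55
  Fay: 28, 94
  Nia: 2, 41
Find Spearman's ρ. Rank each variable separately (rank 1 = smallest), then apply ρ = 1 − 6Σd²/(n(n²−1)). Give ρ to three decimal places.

Ranks of variable 1: 3, 6, 4, 5, 2, 7, 1
Ranks of variable 2: 3, 5, 2, 6, 4, 7, 1
d = r₁ − r₂: 0, 1, 2, -1, -2, 0, 0
d²: 0, 1, 4, 1, 4, 0, 0; Σd² = 10
ρ = 1 − 6·10/(7·48) = 1 − 60/336 = 0.821

0.821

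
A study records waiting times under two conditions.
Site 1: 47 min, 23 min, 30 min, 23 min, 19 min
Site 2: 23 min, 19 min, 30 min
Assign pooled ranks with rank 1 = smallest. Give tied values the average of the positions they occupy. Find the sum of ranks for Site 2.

Sorted (ascending): 19, 19, 23, 23, 23, 30, 30, 47
The 2 values of 19 occupy positions 1–2 → average rank (1+2)/2 = 1.5.
The 3 values of 23 occupy positions 3–5 → average rank 4.
The 2 values of 30 occupy positions 6–7 → average rank (6+7)/2 = 6.5.
Site 2 values → pooled ranks: 23→4, 19→1.5, 30→6.5
Rank sum = 4 + 1.5 + 6.5 = 12

12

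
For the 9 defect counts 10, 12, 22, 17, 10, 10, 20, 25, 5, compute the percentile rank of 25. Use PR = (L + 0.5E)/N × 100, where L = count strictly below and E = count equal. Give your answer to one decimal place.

N = 9.
Strictly below 25: 8. Equal to 25: 1.
PR = (8 + 0.5·1)/9 × 100 = 94.4

94.4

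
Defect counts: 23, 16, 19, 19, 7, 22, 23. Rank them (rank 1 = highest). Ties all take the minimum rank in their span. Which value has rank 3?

Sorted (descending): 23, 23, 22, 19, 19, 16, 7
The 2 values of 23 occupy positions 1–2 → each gets rank 1.
The 2 values of 19 occupy positions 4–5 → each gets rank 4.
Rank 3 → value 22.

22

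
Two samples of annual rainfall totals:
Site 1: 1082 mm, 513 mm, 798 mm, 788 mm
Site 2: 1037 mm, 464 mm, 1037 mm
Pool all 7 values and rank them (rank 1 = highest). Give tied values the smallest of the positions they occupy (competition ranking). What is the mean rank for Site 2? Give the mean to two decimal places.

Sorted (descending): 1082, 1037, 1037, 798, 788, 513, 464
The 2 values of 1037 occupy positions 2–3 → each gets rank 2.
Site 2 values → pooled ranks: 1037→2, 464→7, 1037→2
Mean rank = (2 + 7 + 2) / 3 = 3.67

3.67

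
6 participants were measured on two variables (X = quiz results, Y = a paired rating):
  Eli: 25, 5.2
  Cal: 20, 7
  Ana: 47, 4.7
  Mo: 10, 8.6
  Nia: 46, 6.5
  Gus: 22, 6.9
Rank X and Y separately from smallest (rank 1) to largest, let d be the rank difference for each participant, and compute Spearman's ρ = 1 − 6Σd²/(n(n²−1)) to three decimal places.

Ranks of variable 1: 4, 2, 6, 1, 5, 3
Ranks of variable 2: 2, 5, 1, 6, 3, 4
d = r₁ − r₂: 2, -3, 5, -5, 2, -1
d²: 4, 9, 25, 25, 4, 1; Σd² = 68
ρ = 1 − 6·68/(6·35) = 1 − 408/210 = -0.943

-0.943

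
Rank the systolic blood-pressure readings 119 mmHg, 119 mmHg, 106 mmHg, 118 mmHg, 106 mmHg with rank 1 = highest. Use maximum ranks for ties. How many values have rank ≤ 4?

Sorted (descending): 119, 119, 118, 106, 106
The 2 values of 119 occupy positions 1–2 → each gets rank 2.
The 2 values of 106 occupy positions 4–5 → each gets rank 5.
Ranks ≤ 4: {2, 2, 3} → 3 values.

3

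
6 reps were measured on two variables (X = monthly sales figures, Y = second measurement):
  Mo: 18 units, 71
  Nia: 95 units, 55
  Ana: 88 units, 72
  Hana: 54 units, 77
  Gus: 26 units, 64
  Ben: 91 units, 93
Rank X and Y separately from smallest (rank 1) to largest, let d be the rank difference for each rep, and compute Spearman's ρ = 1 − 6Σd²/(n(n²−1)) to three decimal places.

Ranks of variable 1: 1, 6, 4, 3, 2, 5
Ranks of variable 2: 3, 1, 4, 5, 2, 6
d = r₁ − r₂: -2, 5, 0, -2, 0, -1
d²: 4, 25, 0, 4, 0, 1; Σd² = 34
ρ = 1 − 6·34/(6·35) = 1 − 204/210 = 0.029

0.029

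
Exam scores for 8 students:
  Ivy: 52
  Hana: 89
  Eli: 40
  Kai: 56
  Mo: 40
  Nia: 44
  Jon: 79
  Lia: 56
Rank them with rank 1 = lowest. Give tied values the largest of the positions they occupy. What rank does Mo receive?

Sorted (ascending): 40, 40, 44, 52, 56, 56, 79, 89
The 2 values of 40 occupy positions 1–2 → each gets rank 2.
The 2 values of 56 occupy positions 5–6 → each gets rank 6.
Mo has value 40 → rank 2.

2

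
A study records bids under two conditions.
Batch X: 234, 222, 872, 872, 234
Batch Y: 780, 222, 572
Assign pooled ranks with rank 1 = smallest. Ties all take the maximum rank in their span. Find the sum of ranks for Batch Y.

Sorted (ascending): 222, 222, 234, 234, 572, 780, 872, 872
The 2 values of 222 occupy positions 1–2 → each gets rank 2.
The 2 values of 234 occupy positions 3–4 → each gets rank 4.
The 2 values of 872 occupy positions 7–8 → each gets rank 8.
Batch Y values → pooled ranks: 780→6, 222→2, 572→5
Rank sum = 6 + 2 + 5 = 13

13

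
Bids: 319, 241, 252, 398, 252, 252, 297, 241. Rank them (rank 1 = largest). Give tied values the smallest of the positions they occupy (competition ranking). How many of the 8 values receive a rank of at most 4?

6

Sorted (descending): 398, 319, 297, 252, 252, 252, 241, 241
The 3 values of 252 occupy positions 4–6 → each gets rank 4.
The 2 values of 241 occupy positions 7–8 → each gets rank 7.
Ranks ≤ 4: {1, 2, 3, 4, 4, 4} → 6 values.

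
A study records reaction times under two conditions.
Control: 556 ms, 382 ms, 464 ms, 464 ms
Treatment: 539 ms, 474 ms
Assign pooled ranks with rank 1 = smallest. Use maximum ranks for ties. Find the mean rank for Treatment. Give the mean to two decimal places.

4.50

Sorted (ascending): 382, 464, 464, 474, 539, 556
The 2 values of 464 occupy positions 2–3 → each gets rank 3.
Treatment values → pooled ranks: 539→5, 474→4
Mean rank = (5 + 4) / 2 = 4.50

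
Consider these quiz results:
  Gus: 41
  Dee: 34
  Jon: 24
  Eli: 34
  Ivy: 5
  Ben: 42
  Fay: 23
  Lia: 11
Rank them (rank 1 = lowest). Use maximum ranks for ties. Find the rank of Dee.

6

Sorted (ascending): 5, 11, 23, 24, 34, 34, 41, 42
The 2 values of 34 occupy positions 5–6 → each gets rank 6.
Dee has value 34 → rank 6.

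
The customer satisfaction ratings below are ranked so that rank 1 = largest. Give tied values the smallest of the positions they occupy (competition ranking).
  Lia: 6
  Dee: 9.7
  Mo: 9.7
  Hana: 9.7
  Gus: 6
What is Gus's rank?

Sorted (descending): 9.7, 9.7, 9.7, 6, 6
The 3 values of 9.7 occupy positions 1–3 → each gets rank 1.
The 2 values of 6 occupy positions 4–5 → each gets rank 4.
Gus has value 6 → rank 4.

4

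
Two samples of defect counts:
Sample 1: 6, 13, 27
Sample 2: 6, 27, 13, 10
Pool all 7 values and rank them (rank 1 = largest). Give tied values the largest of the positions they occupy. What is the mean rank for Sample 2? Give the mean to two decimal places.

4.50

Sorted (descending): 27, 27, 13, 13, 10, 6, 6
The 2 values of 27 occupy positions 1–2 → each gets rank 2.
The 2 values of 13 occupy positions 3–4 → each gets rank 4.
The 2 values of 6 occupy positions 6–7 → each gets rank 7.
Sample 2 values → pooled ranks: 6→7, 27→2, 13→4, 10→5
Mean rank = (7 + 2 + 4 + 5) / 4 = 4.50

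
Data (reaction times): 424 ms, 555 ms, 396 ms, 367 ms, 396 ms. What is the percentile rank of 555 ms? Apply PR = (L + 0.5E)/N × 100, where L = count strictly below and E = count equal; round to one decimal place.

N = 5.
Strictly below 555: 4. Equal to 555: 1.
PR = (4 + 0.5·1)/5 × 100 = 90.0

90.0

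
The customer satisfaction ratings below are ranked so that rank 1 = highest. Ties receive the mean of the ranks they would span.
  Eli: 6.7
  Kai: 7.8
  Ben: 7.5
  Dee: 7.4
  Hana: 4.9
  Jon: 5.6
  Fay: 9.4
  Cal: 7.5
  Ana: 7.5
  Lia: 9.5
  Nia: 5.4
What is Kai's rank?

Sorted (descending): 9.5, 9.4, 7.8, 7.5, 7.5, 7.5, 7.4, 6.7, 5.6, 5.4, 4.9
The 3 values of 7.5 occupy positions 4–6 → average rank 5.
Kai has value 7.8 → rank 3.

3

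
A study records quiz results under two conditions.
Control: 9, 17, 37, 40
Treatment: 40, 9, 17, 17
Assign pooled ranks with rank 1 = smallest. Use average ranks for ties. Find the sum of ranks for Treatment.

17

Sorted (ascending): 9, 9, 17, 17, 17, 37, 40, 40
The 2 values of 9 occupy positions 1–2 → average rank (1+2)/2 = 1.5.
The 3 values of 17 occupy positions 3–5 → average rank 4.
The 2 values of 40 occupy positions 7–8 → average rank (7+8)/2 = 7.5.
Treatment values → pooled ranks: 40→7.5, 9→1.5, 17→4, 17→4
Rank sum = 7.5 + 1.5 + 4 + 4 = 17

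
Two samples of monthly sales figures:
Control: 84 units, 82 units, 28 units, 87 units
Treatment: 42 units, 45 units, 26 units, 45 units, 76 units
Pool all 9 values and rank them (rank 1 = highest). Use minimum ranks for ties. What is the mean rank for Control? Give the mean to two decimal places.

3.50

Sorted (descending): 87, 84, 82, 76, 45, 45, 42, 28, 26
The 2 values of 45 occupy positions 5–6 → each gets rank 5.
Control values → pooled ranks: 84→2, 82→3, 28→8, 87→1
Mean rank = (2 + 3 + 8 + 1) / 4 = 3.50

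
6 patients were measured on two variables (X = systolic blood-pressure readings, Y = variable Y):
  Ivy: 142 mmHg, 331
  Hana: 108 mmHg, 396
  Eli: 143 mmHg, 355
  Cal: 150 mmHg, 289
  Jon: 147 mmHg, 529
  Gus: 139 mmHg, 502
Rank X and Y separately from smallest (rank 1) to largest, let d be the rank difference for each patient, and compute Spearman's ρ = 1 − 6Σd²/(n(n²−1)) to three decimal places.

-0.314

Ranks of variable 1: 3, 1, 4, 6, 5, 2
Ranks of variable 2: 2, 4, 3, 1, 6, 5
d = r₁ − r₂: 1, -3, 1, 5, -1, -3
d²: 1, 9, 1, 25, 1, 9; Σd² = 46
ρ = 1 − 6·46/(6·35) = 1 − 276/210 = -0.314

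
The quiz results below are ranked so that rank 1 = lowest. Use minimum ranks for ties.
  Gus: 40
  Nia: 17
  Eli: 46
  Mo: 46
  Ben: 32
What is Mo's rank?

4

Sorted (ascending): 17, 32, 40, 46, 46
The 2 values of 46 occupy positions 4–5 → each gets rank 4.
Mo has value 46 → rank 4.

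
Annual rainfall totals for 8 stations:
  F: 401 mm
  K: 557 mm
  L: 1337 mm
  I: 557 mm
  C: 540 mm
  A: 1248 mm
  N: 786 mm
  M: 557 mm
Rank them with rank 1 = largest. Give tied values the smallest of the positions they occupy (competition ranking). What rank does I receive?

Sorted (descending): 1337, 1248, 786, 557, 557, 557, 540, 401
The 3 values of 557 occupy positions 4–6 → each gets rank 4.
I has value 557 mm → rank 4.

4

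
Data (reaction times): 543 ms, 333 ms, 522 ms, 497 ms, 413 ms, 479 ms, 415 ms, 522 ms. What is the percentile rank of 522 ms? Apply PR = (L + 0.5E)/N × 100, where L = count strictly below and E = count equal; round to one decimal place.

N = 8.
Strictly below 522: 5. Equal to 522: 2.
PR = (5 + 0.5·2)/8 × 100 = 75.0

75.0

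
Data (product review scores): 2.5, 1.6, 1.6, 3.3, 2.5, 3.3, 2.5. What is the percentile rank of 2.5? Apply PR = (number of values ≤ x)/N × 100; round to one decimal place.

N = 7.
Strictly below 2.5: 2. Equal to 2.5: 3.
PR = 5/7 × 100 = 71.4

71.4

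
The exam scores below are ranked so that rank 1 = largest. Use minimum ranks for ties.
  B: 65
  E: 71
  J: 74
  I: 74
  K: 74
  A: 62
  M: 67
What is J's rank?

Sorted (descending): 74, 74, 74, 71, 67, 65, 62
The 3 values of 74 occupy positions 1–3 → each gets rank 1.
J has value 74 → rank 1.

1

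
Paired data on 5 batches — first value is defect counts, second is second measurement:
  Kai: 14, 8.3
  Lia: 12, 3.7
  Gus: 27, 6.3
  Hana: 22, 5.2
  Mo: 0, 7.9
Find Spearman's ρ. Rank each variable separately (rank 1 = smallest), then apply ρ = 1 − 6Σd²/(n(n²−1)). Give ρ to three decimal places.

Ranks of variable 1: 3, 2, 5, 4, 1
Ranks of variable 2: 5, 1, 3, 2, 4
d = r₁ − r₂: -2, 1, 2, 2, -3
d²: 4, 1, 4, 4, 9; Σd² = 22
ρ = 1 − 6·22/(5·24) = 1 − 132/120 = -0.100

-0.100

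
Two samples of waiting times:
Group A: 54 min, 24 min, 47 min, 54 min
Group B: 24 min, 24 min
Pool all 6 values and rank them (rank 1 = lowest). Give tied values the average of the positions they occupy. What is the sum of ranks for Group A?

17

Sorted (ascending): 24, 24, 24, 47, 54, 54
The 3 values of 24 occupy positions 1–3 → average rank 2.
The 2 values of 54 occupy positions 5–6 → average rank (5+6)/2 = 5.5.
Group A values → pooled ranks: 54→5.5, 24→2, 47→4, 54→5.5
Rank sum = 5.5 + 2 + 4 + 5.5 = 17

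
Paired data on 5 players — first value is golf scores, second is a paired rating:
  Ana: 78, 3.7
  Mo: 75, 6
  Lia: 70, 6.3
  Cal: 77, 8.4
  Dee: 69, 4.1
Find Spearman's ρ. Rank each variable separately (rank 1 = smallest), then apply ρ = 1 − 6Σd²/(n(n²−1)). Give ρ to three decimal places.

Ranks of variable 1: 5, 3, 2, 4, 1
Ranks of variable 2: 1, 3, 4, 5, 2
d = r₁ − r₂: 4, 0, -2, -1, -1
d²: 16, 0, 4, 1, 1; Σd² = 22
ρ = 1 − 6·22/(5·24) = 1 − 132/120 = -0.100

-0.100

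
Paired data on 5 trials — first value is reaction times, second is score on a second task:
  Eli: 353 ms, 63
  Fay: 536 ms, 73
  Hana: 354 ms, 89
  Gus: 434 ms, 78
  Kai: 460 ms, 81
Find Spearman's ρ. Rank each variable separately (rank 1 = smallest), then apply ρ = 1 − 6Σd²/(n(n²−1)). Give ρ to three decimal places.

Ranks of variable 1: 1, 5, 2, 3, 4
Ranks of variable 2: 1, 2, 5, 3, 4
d = r₁ − r₂: 0, 3, -3, 0, 0
d²: 0, 9, 9, 0, 0; Σd² = 18
ρ = 1 − 6·18/(5·24) = 1 − 108/120 = 0.100

0.100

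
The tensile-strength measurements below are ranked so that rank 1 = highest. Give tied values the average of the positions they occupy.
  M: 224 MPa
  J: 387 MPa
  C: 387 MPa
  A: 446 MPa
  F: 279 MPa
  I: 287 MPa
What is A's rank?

Sorted (descending): 446, 387, 387, 287, 279, 224
The 2 values of 387 occupy positions 2–3 → average rank (2+3)/2 = 2.5.
A has value 446 MPa → rank 1.

1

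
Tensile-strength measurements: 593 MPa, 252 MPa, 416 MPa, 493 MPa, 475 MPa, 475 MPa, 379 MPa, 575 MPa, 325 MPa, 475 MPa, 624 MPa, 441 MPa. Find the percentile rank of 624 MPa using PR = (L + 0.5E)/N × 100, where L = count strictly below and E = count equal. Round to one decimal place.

N = 12.
Strictly below 624: 11. Equal to 624: 1.
PR = (11 + 0.5·1)/12 × 100 = 95.8

95.8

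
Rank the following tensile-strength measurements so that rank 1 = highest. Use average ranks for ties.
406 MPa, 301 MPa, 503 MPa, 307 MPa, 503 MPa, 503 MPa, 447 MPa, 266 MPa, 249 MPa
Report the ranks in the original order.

5, 7, 2, 6, 2, 2, 4, 8, 9

Sorted (descending): 503, 503, 503, 447, 406, 307, 301, 266, 249
The 3 values of 503 occupy positions 1–3 → average rank 2.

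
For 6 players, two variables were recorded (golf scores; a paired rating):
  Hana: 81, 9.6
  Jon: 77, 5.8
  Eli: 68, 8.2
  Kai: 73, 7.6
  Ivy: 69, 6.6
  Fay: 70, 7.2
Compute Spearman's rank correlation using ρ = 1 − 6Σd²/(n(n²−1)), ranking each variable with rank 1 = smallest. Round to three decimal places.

Ranks of variable 1: 6, 5, 1, 4, 2, 3
Ranks of variable 2: 6, 1, 5, 4, 2, 3
d = r₁ − r₂: 0, 4, -4, 0, 0, 0
d²: 0, 16, 16, 0, 0, 0; Σd² = 32
ρ = 1 − 6·32/(6·35) = 1 − 192/210 = 0.086

0.086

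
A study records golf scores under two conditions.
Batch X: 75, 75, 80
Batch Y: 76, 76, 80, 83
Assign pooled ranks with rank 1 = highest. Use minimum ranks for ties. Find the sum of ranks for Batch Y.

Sorted (descending): 83, 80, 80, 76, 76, 75, 75
The 2 values of 80 occupy positions 2–3 → each gets rank 2.
The 2 values of 76 occupy positions 4–5 → each gets rank 4.
The 2 values of 75 occupy positions 6–7 → each gets rank 6.
Batch Y values → pooled ranks: 76→4, 76→4, 80→2, 83→1
Rank sum = 4 + 4 + 2 + 1 = 11

11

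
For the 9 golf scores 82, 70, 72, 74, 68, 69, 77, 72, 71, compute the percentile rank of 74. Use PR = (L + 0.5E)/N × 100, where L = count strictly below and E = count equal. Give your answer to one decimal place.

72.2

N = 9.
Strictly below 74: 6. Equal to 74: 1.
PR = (6 + 0.5·1)/9 × 100 = 72.2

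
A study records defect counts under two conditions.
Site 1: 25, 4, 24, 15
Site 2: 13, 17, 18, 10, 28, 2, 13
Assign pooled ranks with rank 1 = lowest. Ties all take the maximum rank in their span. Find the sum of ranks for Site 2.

40

Sorted (ascending): 2, 4, 10, 13, 13, 15, 17, 18, 24, 25, 28
The 2 values of 13 occupy positions 4–5 → each gets rank 5.
Site 2 values → pooled ranks: 13→5, 17→7, 18→8, 10→3, 28→11, 2→1, 13→5
Rank sum = 5 + 7 + 8 + 3 + 11 + 1 + 5 = 40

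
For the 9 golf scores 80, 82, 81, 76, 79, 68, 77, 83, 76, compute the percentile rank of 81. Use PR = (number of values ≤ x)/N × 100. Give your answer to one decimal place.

77.8

N = 9.
Strictly below 81: 6. Equal to 81: 1.
PR = 7/9 × 100 = 77.8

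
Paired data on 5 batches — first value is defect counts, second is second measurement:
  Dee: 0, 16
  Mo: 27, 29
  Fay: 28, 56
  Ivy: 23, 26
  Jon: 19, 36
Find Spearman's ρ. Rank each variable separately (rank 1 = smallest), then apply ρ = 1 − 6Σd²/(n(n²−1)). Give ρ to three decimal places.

0.700

Ranks of variable 1: 1, 4, 5, 3, 2
Ranks of variable 2: 1, 3, 5, 2, 4
d = r₁ − r₂: 0, 1, 0, 1, -2
d²: 0, 1, 0, 1, 4; Σd² = 6
ρ = 1 − 6·6/(5·24) = 1 − 36/120 = 0.700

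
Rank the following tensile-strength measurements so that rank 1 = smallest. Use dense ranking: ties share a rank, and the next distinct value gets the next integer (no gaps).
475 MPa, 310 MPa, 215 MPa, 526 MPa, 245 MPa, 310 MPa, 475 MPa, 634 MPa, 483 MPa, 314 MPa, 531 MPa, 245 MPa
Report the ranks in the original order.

Sorted (ascending): 215, 245, 245, 310, 310, 314, 475, 475, 483, 526, 531, 634
The 2 values of 245 share dense rank 2.
The 2 values of 310 share dense rank 3.
The 2 values of 475 share dense rank 5.
Remaining distinct values take the next consecutive integers.

5, 3, 1, 7, 2, 3, 5, 9, 6, 4, 8, 2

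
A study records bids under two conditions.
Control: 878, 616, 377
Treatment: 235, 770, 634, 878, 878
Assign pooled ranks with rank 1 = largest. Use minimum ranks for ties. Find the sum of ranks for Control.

14

Sorted (descending): 878, 878, 878, 770, 634, 616, 377, 235
The 3 values of 878 occupy positions 1–3 → each gets rank 1.
Control values → pooled ranks: 878→1, 616→6, 377→7
Rank sum = 1 + 6 + 7 = 14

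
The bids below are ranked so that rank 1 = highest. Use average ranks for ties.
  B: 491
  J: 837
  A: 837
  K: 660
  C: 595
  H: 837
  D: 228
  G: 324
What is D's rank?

Sorted (descending): 837, 837, 837, 660, 595, 491, 324, 228
The 3 values of 837 occupy positions 1–3 → average rank 2.
D has value 228 → rank 8.

8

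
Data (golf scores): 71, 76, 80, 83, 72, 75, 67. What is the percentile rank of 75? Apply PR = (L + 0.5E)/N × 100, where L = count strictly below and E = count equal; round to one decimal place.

50.0

N = 7.
Strictly below 75: 3. Equal to 75: 1.
PR = (3 + 0.5·1)/7 × 100 = 50.0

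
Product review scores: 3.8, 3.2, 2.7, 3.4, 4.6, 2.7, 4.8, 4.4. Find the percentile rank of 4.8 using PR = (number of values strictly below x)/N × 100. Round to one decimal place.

87.5

N = 8.
Strictly below 4.8: 7. Equal to 4.8: 1.
PR = 7/8 × 100 = 87.5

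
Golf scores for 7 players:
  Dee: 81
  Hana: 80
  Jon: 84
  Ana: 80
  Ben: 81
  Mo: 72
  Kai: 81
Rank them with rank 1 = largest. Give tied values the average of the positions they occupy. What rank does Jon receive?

1

Sorted (descending): 84, 81, 81, 81, 80, 80, 72
The 3 values of 81 occupy positions 2–4 → average rank 3.
The 2 values of 80 occupy positions 5–6 → average rank (5+6)/2 = 5.5.
Jon has value 84 → rank 1.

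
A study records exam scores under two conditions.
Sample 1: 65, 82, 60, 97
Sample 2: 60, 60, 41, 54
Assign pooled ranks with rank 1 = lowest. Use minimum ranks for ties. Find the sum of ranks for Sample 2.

Sorted (ascending): 41, 54, 60, 60, 60, 65, 82, 97
The 3 values of 60 occupy positions 3–5 → each gets rank 3.
Sample 2 values → pooled ranks: 60→3, 60→3, 41→1, 54→2
Rank sum = 3 + 3 + 1 + 2 = 9

9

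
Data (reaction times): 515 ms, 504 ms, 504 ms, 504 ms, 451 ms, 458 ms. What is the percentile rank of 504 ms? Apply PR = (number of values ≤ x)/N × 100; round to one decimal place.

83.3

N = 6.
Strictly below 504: 2. Equal to 504: 3.
PR = 5/6 × 100 = 83.3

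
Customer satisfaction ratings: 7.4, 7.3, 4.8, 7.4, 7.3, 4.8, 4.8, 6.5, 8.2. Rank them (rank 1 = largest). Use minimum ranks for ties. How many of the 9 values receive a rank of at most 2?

Sorted (descending): 8.2, 7.4, 7.4, 7.3, 7.3, 6.5, 4.8, 4.8, 4.8
The 2 values of 7.4 occupy positions 2–3 → each gets rank 2.
The 2 values of 7.3 occupy positions 4–5 → each gets rank 4.
The 3 values of 4.8 occupy positions 7–9 → each gets rank 7.
Ranks ≤ 2: {1, 2, 2} → 3 values.

3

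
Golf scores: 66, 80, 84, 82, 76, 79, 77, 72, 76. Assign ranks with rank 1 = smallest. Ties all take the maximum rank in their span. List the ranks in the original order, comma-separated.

Sorted (ascending): 66, 72, 76, 76, 77, 79, 80, 82, 84
The 2 values of 76 occupy positions 3–4 → each gets rank 4.

1, 7, 9, 8, 4, 6, 5, 2, 4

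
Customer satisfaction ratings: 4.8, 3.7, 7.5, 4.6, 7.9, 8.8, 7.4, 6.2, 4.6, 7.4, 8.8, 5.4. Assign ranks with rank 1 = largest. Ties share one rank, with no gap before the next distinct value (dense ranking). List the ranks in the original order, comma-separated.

Sorted (descending): 8.8, 8.8, 7.9, 7.5, 7.4, 7.4, 6.2, 5.4, 4.8, 4.6, 4.6, 3.7
The 2 values of 8.8 share dense rank 1.
The 2 values of 7.4 share dense rank 4.
The 2 values of 4.6 share dense rank 8.
Remaining distinct values take the next consecutive integers.

7, 9, 3, 8, 2, 1, 4, 5, 8, 4, 1, 6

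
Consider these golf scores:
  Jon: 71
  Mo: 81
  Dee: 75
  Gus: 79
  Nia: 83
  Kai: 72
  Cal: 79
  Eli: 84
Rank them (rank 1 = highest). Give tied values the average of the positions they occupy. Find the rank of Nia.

Sorted (descending): 84, 83, 81, 79, 79, 75, 72, 71
The 2 values of 79 occupy positions 4–5 → average rank (4+5)/2 = 4.5.
Nia has value 83 → rank 2.

2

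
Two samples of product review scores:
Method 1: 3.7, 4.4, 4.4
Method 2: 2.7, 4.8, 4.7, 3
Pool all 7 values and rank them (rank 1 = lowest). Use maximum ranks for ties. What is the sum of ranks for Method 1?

Sorted (ascending): 2.7, 3, 3.7, 4.4, 4.4, 4.7, 4.8
The 2 values of 4.4 occupy positions 4–5 → each gets rank 5.
Method 1 values → pooled ranks: 3.7→3, 4.4→5, 4.4→5
Rank sum = 3 + 5 + 5 = 13

13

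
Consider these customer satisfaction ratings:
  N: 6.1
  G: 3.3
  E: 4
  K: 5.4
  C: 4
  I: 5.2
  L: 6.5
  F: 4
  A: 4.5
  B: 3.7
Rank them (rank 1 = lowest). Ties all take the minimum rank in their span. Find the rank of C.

3

Sorted (ascending): 3.3, 3.7, 4, 4, 4, 4.5, 5.2, 5.4, 6.1, 6.5
The 3 values of 4 occupy positions 3–5 → each gets rank 3.
C has value 4 → rank 3.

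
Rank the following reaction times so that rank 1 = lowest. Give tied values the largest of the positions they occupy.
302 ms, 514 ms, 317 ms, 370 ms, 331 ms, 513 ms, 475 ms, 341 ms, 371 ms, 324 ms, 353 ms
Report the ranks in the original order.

Sorted (ascending): 302, 317, 324, 331, 341, 353, 370, 371, 475, 513, 514
No ties — each value takes its position as its rank.

1, 11, 2, 7, 4, 10, 9, 5, 8, 3, 6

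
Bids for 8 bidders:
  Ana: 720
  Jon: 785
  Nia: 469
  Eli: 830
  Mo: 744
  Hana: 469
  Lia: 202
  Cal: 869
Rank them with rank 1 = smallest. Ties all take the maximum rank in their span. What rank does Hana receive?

Sorted (ascending): 202, 469, 469, 720, 744, 785, 830, 869
The 2 values of 469 occupy positions 2–3 → each gets rank 3.
Hana has value 469 → rank 3.

3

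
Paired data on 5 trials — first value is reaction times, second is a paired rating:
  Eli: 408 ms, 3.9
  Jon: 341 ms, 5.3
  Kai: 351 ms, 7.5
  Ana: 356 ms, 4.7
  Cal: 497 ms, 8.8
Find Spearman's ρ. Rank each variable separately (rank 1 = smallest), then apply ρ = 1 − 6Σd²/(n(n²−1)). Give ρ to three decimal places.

Ranks of variable 1: 4, 1, 2, 3, 5
Ranks of variable 2: 1, 3, 4, 2, 5
d = r₁ − r₂: 3, -2, -2, 1, 0
d²: 9, 4, 4, 1, 0; Σd² = 18
ρ = 1 − 6·18/(5·24) = 1 − 108/120 = 0.100

0.100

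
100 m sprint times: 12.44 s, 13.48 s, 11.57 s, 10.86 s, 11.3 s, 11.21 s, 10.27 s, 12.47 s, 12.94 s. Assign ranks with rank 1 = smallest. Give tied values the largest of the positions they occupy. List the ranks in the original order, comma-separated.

6, 9, 5, 2, 4, 3, 1, 7, 8

Sorted (ascending): 10.27, 10.86, 11.21, 11.3, 11.57, 12.44, 12.47, 12.94, 13.48
No ties — each value takes its position as its rank.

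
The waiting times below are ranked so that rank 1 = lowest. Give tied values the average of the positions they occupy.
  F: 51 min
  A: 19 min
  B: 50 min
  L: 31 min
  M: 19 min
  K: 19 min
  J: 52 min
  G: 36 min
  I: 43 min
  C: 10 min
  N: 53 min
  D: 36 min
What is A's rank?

3

Sorted (ascending): 10, 19, 19, 19, 31, 36, 36, 43, 50, 51, 52, 53
The 3 values of 19 occupy positions 2–4 → average rank 3.
The 2 values of 36 occupy positions 6–7 → average rank (6+7)/2 = 6.5.
A has value 19 min → rank 3.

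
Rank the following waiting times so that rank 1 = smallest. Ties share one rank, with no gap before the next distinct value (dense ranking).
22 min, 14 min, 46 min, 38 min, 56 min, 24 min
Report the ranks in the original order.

2, 1, 5, 4, 6, 3

Sorted (ascending): 14, 22, 24, 38, 46, 56
No ties — each value takes its position as its rank.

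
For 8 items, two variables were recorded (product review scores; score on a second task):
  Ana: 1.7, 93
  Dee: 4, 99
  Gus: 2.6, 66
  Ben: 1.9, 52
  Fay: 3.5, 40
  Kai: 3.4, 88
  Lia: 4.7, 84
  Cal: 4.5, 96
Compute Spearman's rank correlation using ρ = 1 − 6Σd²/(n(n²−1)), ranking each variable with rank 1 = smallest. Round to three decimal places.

0.262

Ranks of variable 1: 1, 6, 3, 2, 5, 4, 8, 7
Ranks of variable 2: 6, 8, 3, 2, 1, 5, 4, 7
d = r₁ − r₂: -5, -2, 0, 0, 4, -1, 4, 0
d²: 25, 4, 0, 0, 16, 1, 16, 0; Σd² = 62
ρ = 1 − 6·62/(8·63) = 1 − 372/504 = 0.262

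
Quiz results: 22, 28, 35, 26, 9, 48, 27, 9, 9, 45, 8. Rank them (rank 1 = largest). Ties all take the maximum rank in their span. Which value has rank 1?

48

Sorted (descending): 48, 45, 35, 28, 27, 26, 22, 9, 9, 9, 8
The 3 values of 9 occupy positions 8–10 → each gets rank 10.
Rank 1 → value 48.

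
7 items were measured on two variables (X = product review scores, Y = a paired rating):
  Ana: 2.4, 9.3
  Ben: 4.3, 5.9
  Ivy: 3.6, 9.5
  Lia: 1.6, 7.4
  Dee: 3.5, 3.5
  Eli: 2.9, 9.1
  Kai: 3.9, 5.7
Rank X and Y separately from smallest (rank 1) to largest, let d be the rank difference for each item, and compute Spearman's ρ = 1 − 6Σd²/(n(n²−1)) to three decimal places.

-0.321

Ranks of variable 1: 2, 7, 5, 1, 4, 3, 6
Ranks of variable 2: 6, 3, 7, 4, 1, 5, 2
d = r₁ − r₂: -4, 4, -2, -3, 3, -2, 4
d²: 16, 16, 4, 9, 9, 4, 16; Σd² = 74
ρ = 1 − 6·74/(7·48) = 1 − 444/336 = -0.321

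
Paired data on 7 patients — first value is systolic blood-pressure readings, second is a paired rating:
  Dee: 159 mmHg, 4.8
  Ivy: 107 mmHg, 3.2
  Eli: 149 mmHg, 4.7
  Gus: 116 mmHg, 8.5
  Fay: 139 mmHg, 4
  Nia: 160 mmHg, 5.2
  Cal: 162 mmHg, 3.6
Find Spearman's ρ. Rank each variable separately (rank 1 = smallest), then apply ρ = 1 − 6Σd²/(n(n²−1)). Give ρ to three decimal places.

0.107

Ranks of variable 1: 5, 1, 4, 2, 3, 6, 7
Ranks of variable 2: 5, 1, 4, 7, 3, 6, 2
d = r₁ − r₂: 0, 0, 0, -5, 0, 0, 5
d²: 0, 0, 0, 25, 0, 0, 25; Σd² = 50
ρ = 1 − 6·50/(7·48) = 1 − 300/336 = 0.107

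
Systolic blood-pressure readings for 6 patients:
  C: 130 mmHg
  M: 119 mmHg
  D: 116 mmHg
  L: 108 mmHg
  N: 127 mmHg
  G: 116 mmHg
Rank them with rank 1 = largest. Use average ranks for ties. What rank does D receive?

Sorted (descending): 130, 127, 119, 116, 116, 108
The 2 values of 116 occupy positions 4–5 → average rank (4+5)/2 = 4.5.
D has value 116 mmHg → rank 4.5.

4.5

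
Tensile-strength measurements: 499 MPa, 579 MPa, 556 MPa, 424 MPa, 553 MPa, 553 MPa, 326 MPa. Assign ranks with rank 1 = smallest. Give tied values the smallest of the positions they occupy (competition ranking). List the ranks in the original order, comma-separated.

Sorted (ascending): 326, 424, 499, 553, 553, 556, 579
The 2 values of 553 occupy positions 4–5 → each gets rank 4.

3, 7, 6, 2, 4, 4, 1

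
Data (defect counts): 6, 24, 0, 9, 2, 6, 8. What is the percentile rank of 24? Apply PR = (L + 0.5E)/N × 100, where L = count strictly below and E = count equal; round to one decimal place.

N = 7.
Strictly below 24: 6. Equal to 24: 1.
PR = (6 + 0.5·1)/7 × 100 = 92.9

92.9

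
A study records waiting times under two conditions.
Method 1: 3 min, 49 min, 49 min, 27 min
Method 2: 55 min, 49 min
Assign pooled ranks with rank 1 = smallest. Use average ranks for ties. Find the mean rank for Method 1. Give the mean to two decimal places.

Sorted (ascending): 3, 27, 49, 49, 49, 55
The 3 values of 49 occupy positions 3–5 → average rank 4.
Method 1 values → pooled ranks: 3→1, 49→4, 49→4, 27→2
Mean rank = (1 + 4 + 4 + 2) / 4 = 2.75

2.75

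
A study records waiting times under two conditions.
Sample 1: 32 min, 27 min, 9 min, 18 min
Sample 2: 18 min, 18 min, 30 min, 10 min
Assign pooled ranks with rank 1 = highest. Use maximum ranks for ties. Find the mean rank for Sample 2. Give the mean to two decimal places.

5.25

Sorted (descending): 32, 30, 27, 18, 18, 18, 10, 9
The 3 values of 18 occupy positions 4–6 → each gets rank 6.
Sample 2 values → pooled ranks: 18→6, 18→6, 30→2, 10→7
Mean rank = (6 + 6 + 2 + 7) / 4 = 5.25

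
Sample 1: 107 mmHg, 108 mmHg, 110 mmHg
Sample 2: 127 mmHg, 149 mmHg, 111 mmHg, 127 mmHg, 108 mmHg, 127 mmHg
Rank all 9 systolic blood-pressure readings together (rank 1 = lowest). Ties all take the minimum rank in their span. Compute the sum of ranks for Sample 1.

7

Sorted (ascending): 107, 108, 108, 110, 111, 127, 127, 127, 149
The 2 values of 108 occupy positions 2–3 → each gets rank 2.
The 3 values of 127 occupy positions 6–8 → each gets rank 6.
Sample 1 values → pooled ranks: 107→1, 108→2, 110→4
Rank sum = 1 + 2 + 4 = 7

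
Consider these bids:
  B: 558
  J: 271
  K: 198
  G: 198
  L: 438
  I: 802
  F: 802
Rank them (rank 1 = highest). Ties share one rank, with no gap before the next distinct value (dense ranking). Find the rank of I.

Sorted (descending): 802, 802, 558, 438, 271, 198, 198
The 2 values of 802 share dense rank 1.
The 2 values of 198 share dense rank 5.
Remaining distinct values take the next consecutive integers.
I has value 802 → rank 1.

1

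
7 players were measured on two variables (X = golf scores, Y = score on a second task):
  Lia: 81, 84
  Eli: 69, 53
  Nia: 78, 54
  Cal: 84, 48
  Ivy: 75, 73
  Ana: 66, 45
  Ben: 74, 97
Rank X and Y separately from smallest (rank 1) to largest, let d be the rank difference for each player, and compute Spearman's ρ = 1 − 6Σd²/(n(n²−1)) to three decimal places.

Ranks of variable 1: 6, 2, 5, 7, 4, 1, 3
Ranks of variable 2: 6, 3, 4, 2, 5, 1, 7
d = r₁ − r₂: 0, -1, 1, 5, -1, 0, -4
d²: 0, 1, 1, 25, 1, 0, 16; Σd² = 44
ρ = 1 − 6·44/(7·48) = 1 − 264/336 = 0.214

0.214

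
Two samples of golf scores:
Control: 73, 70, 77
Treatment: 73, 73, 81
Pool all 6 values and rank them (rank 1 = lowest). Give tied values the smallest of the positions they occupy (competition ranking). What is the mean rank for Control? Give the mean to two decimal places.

Sorted (ascending): 70, 73, 73, 73, 77, 81
The 3 values of 73 occupy positions 2–4 → each gets rank 2.
Control values → pooled ranks: 73→2, 70→1, 77→5
Mean rank = (2 + 1 + 5) / 3 = 2.67

2.67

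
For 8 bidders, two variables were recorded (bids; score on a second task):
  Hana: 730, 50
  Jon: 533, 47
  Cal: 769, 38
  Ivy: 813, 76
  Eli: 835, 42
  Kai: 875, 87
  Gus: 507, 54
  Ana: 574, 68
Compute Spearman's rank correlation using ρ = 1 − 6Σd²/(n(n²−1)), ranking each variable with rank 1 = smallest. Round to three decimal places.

0.190

Ranks of variable 1: 4, 2, 5, 6, 7, 8, 1, 3
Ranks of variable 2: 4, 3, 1, 7, 2, 8, 5, 6
d = r₁ − r₂: 0, -1, 4, -1, 5, 0, -4, -3
d²: 0, 1, 16, 1, 25, 0, 16, 9; Σd² = 68
ρ = 1 − 6·68/(8·63) = 1 − 408/504 = 0.190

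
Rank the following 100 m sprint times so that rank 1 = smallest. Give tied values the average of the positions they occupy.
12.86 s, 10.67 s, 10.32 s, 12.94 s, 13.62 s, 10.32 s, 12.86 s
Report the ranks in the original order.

4.5, 3, 1.5, 6, 7, 1.5, 4.5

Sorted (ascending): 10.32, 10.32, 10.67, 12.86, 12.86, 12.94, 13.62
The 2 values of 10.32 occupy positions 1–2 → average rank (1+2)/2 = 1.5.
The 2 values of 12.86 occupy positions 4–5 → average rank (4+5)/2 = 4.5.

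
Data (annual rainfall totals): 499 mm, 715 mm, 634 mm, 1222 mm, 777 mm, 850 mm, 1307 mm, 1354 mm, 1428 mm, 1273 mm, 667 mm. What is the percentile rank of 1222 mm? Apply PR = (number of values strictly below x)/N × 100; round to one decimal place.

N = 11.
Strictly below 1222: 6. Equal to 1222: 1.
PR = 6/11 × 100 = 54.5

54.5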